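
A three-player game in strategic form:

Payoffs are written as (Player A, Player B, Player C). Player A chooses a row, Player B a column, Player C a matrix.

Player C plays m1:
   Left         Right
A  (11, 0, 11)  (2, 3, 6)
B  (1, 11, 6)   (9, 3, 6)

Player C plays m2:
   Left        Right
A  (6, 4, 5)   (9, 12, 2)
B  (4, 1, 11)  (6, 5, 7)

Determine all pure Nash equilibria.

none

(A, Left, m1): Player B can switch to Right (0 → 3). Not NE.
(A, Left, m2): Player B can switch to Right (4 → 12). Not NE.
(A, Right, m1): Player A can switch to B (2 → 9). Not NE.
(A, Right, m2): Player C can switch to m1 (2 → 6). Not NE.
(B, Left, m1): Player A can switch to A (1 → 11). Not NE.
(B, Left, m2): Player A can switch to A (4 → 6). Not NE.
(B, Right, m1): Player B can switch to Left (3 → 11). Not NE.
(B, Right, m2): Player A can switch to A (6 → 9). Not NE.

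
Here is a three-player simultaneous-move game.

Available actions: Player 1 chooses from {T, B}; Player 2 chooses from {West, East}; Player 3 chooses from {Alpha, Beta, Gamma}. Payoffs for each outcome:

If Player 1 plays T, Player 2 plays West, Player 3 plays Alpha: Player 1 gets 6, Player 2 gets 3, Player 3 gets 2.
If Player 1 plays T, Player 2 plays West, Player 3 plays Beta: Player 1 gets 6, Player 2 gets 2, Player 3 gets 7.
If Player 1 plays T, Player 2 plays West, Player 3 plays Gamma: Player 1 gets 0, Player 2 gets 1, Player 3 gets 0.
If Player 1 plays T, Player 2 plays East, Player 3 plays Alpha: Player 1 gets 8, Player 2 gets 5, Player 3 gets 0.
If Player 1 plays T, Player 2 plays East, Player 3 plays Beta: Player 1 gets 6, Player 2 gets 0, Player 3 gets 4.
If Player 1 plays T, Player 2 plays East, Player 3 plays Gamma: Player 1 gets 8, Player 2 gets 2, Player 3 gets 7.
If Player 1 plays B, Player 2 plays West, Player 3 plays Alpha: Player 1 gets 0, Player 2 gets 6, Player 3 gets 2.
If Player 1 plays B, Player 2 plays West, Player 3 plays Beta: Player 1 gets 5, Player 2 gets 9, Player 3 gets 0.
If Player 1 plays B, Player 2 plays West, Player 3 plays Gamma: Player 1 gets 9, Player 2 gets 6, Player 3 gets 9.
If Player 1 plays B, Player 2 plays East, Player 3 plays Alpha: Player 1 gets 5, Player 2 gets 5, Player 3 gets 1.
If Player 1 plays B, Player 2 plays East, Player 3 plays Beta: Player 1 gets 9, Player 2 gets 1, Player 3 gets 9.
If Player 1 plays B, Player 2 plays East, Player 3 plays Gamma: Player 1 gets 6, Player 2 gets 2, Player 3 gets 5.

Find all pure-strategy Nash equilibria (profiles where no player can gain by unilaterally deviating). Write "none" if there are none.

(T, West, Beta); (T, East, Gamma); (B, West, Gamma)

Player 1 against (West, Alpha): payoffs 6, 0 → best response T.
Player 1 against (West, Beta): payoffs 6, 5 → best response T.
Player 1 against (West, Gamma): payoffs 0, 9 → best response B.
Player 1 against (East, Alpha): payoffs 8, 5 → best response T.
Player 1 against (East, Beta): payoffs 6, 9 → best response B.
Player 1 against (East, Gamma): payoffs 8, 6 → best response T.
Player 2 against (T, Alpha): payoffs 3, 5 → best response East.
Player 2 against (T, Beta): payoffs 2, 0 → best response West.
Player 2 against (T, Gamma): payoffs 1, 2 → best response East.
Player 2 against (B, Alpha): payoffs 6, 5 → best response West.
Player 2 against (B, Beta): payoffs 9, 1 → best response West.
Player 2 against (B, Gamma): payoffs 6, 2 → best response West.
Player 3 against (T, West): payoffs 2, 7, 0 → best response Beta.
Player 3 against (T, East): payoffs 0, 4, 7 → best response Gamma.
Player 3 against (B, West): payoffs 2, 0, 9 → best response Gamma.
Player 3 against (B, East): payoffs 1, 9, 5 → best response Beta.
Mutual best responses: (T, West, Beta); (T, East, Gamma); (B, West, Gamma).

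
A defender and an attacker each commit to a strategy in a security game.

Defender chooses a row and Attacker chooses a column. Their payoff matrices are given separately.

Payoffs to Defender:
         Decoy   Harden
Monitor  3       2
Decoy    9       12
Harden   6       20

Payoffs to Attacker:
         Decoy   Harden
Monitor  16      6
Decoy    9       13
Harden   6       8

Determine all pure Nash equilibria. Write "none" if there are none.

For each strategy profile, look for a profitable unilateral deviation.
(Monitor, Decoy): Defender can switch to Decoy (3 → 9). Not NE.
(Monitor, Harden): Defender can switch to Decoy (2 → 12). Not NE.
(Decoy, Decoy): Attacker can switch to Harden (9 → 13). Not NE.
(Decoy, Harden): Defender can switch to Harden (12 → 20). Not NE.
(Harden, Decoy): Defender can switch to Decoy (6 → 9). Not NE.
(Harden, Harden): Defender gets 20, best alternative 12; Attacker gets 8, best alternative 6. No profitable deviation — NE.

The unique pure-strategy Nash equilibrium is (Harden, Harden).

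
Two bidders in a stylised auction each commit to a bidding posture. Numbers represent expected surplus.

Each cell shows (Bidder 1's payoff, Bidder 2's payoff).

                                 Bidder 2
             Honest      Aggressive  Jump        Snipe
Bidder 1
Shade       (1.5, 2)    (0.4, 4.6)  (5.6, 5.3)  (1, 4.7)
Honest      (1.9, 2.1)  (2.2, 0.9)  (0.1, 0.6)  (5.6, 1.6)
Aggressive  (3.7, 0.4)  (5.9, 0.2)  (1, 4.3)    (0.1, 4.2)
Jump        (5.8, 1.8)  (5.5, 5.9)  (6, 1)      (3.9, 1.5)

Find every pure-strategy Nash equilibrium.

Bidder 1 against Honest: payoffs 1.5, 1.9, 3.7, 5.8 → best response Jump.
Bidder 1 against Aggressive: payoffs 0.4, 2.2, 5.9, 5.5 → best response Aggressive.
Bidder 1 against Jump: payoffs 5.6, 0.1, 1, 6 → best response Jump.
Bidder 1 against Snipe: payoffs 1, 5.6, 0.1, 3.9 → best response Honest.
Bidder 2 against Shade: payoffs 2, 4.6, 5.3, 4.7 → best response Jump.
Bidder 2 against Honest: payoffs 2.1, 0.9, 0.6, 1.6 → best response Honest.
Bidder 2 against Aggressive: payoffs 0.4, 0.2, 4.3, 4.2 → best response Jump.
Bidder 2 against Jump: payoffs 1.8, 5.9, 1, 1.5 → best response Aggressive.
No profile is a mutual best response for all players.

none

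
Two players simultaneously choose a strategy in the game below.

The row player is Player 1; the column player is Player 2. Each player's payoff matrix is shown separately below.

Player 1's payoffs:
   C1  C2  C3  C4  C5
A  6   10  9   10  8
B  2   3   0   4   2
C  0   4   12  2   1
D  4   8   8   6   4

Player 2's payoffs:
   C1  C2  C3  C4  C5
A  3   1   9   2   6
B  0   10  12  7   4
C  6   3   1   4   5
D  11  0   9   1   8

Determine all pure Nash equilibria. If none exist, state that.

Player 1 against C1: payoffs 6, 2, 0, 4 → best response A.
Player 1 against C2: payoffs 10, 3, 4, 8 → best response A.
Player 1 against C3: payoffs 9, 0, 12, 8 → best response C.
Player 1 against C4: payoffs 10, 4, 2, 6 → best response A.
Player 1 against C5: payoffs 8, 2, 1, 4 → best response A.
Player 2 against A: payoffs 3, 1, 9, 2, 6 → best response C3.
Player 2 against B: payoffs 0, 10, 12, 7, 4 → best response C3.
Player 2 against C: payoffs 6, 3, 1, 4, 5 → best response C1.
Player 2 against D: payoffs 11, 0, 9, 1, 8 → best response C1.
No profile is a mutual best response for all players.

This game has no pure Nash equilibrium.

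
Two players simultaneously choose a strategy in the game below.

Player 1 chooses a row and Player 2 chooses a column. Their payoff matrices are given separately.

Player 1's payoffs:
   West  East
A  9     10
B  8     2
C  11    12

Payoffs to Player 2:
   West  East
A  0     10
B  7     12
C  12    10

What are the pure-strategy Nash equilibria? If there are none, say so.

Player 1 against West: payoffs 9, 8, 11 → best response C.
Player 1 against East: payoffs 10, 2, 12 → best response C.
Player 2 against A: payoffs 0, 10 → best response East.
Player 2 against B: payoffs 7, 12 → best response East.
Player 2 against C: payoffs 12, 10 → best response West.
Mutual best responses: (C, West).

Pure NE: (C, West)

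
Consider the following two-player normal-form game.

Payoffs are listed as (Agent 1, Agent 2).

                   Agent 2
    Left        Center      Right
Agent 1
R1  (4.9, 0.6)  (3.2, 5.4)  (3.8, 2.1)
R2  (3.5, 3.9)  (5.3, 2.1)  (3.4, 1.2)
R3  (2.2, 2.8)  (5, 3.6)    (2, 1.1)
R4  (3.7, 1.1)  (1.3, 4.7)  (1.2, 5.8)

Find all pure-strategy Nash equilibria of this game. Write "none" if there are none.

none

For each strategy profile, look for a profitable unilateral deviation.
(R1, Left): Agent 2 can switch to Center (0.6 → 5.4). Not NE.
(R1, Center): Agent 1 can switch to R2 (3.2 → 5.3). Not NE.
(R1, Right): Agent 2 can switch to Center (2.1 → 5.4). Not NE.
(R2, Left): Agent 1 can switch to R1 (3.5 → 4.9). Not NE.
(R2, Center): Agent 2 can switch to Left (2.1 → 3.9). Not NE.
(R2, Right): Agent 1 can switch to R1 (3.4 → 3.8). Not NE.
(R3, Left): Agent 1 can switch to R1 (2.2 → 4.9). Not NE.
(R3, Center): Agent 1 can switch to R2 (5 → 5.3). Not NE.
(R3, Right): Agent 1 can switch to R1 (2 → 3.8). Not NE.
(R4, Left): Agent 1 can switch to R1 (3.7 → 4.9). Not NE.
(R4, Center): Agent 1 can switch to R1 (1.3 → 3.2). Not NE.
(R4, Right): Agent 1 can switch to R1 (1.2 → 3.8). Not NE.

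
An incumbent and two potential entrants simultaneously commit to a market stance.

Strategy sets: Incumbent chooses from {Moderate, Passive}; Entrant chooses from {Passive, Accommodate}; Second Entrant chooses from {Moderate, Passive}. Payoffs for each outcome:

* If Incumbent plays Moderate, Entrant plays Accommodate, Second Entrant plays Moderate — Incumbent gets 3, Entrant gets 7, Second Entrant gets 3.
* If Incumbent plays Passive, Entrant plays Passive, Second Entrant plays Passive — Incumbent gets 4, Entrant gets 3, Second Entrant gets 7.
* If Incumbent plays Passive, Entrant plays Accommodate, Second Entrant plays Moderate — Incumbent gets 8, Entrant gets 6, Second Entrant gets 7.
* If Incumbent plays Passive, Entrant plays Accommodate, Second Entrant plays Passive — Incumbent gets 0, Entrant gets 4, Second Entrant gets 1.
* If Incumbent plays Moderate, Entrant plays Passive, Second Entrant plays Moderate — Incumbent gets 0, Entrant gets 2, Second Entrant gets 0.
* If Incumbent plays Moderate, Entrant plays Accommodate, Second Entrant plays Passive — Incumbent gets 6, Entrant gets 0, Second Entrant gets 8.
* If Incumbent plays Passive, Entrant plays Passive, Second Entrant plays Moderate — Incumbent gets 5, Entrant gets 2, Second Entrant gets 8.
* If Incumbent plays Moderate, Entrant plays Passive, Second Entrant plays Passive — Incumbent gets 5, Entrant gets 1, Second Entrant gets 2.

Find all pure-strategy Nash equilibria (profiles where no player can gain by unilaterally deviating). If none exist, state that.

Check each profile: it is a Nash equilibrium iff no player can strictly gain by switching unilaterally.
(Moderate, Passive, Moderate): Incumbent can switch to Passive (0 → 5). Not NE.
(Moderate, Passive, Passive): Incumbent gets 5, best alternative 4; Entrant gets 1, best alternative 0; Second Entrant gets 2, best alternative 0. No profitable deviation — NE.
(Moderate, Accommodate, Moderate): Incumbent can switch to Passive (3 → 8). Not NE.
(Moderate, Accommodate, Passive): Entrant can switch to Passive (0 → 1). Not NE.
(Passive, Passive, Moderate): Entrant can switch to Accommodate (2 → 6). Not NE.
(Passive, Passive, Passive): Incumbent can switch to Moderate (4 → 5). Not NE.
(Passive, Accommodate, Moderate): Incumbent gets 8, best alternative 3; Entrant gets 6, best alternative 2; Second Entrant gets 7, best alternative 1. No profitable deviation — NE.
(Passive, Accommodate, Passive): Incumbent can switch to Moderate (0 → 6). Not NE.

Pure-strategy Nash equilibria: (Moderate, Passive, Passive) and (Passive, Accommodate, Moderate)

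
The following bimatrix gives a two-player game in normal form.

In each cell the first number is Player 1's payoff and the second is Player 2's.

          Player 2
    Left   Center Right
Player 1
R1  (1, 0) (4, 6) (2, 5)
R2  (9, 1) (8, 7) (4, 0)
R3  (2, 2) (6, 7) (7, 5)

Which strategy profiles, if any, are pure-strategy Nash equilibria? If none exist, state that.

Mark each player's best response to every combination of opponents' strategies; a profile where every player is best-responding is a pure Nash equilibrium.
Player 1 against Left: payoffs 1, 9, 2 → best response R2.
Player 1 against Center: payoffs 4, 8, 6 → best response R2.
Player 1 against Right: payoffs 2, 4, 7 → best response R3.
Player 2 against R1: payoffs 0, 6, 5 → best response Center.
Player 2 against R2: payoffs 1, 7, 0 → best response Center.
Player 2 against R3: payoffs 2, 7, 5 → best response Center.
Mutual best responses: (R2, Center).

(R2, Center)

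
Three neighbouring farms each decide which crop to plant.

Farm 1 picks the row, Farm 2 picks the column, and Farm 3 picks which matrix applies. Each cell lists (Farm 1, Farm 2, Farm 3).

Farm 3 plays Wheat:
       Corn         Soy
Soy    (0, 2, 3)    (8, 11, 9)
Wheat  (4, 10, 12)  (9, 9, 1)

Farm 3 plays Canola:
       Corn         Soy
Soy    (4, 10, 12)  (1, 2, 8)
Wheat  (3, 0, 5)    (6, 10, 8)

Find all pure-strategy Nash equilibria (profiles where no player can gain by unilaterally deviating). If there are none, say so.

Check each profile: it is a Nash equilibrium iff no player can strictly gain by switching unilaterally.
(Soy, Corn, Wheat): Farm 1 can switch to Wheat (0 → 4). Not NE.
(Soy, Corn, Canola): Farm 1 gets 4, best alternative 3; Farm 2 gets 10, best alternative 2; Farm 3 gets 12, best alternative 3. No profitable deviation — NE.
(Soy, Soy, Wheat): Farm 1 can switch to Wheat (8 → 9). Not NE.
(Soy, Soy, Canola): Farm 1 can switch to Wheat (1 → 6). Not NE.
(Wheat, Corn, Wheat): Farm 1 gets 4, best alternative 0; Farm 2 gets 10, best alternative 9; Farm 3 gets 12, best alternative 5. No profitable deviation — NE.
(Wheat, Corn, Canola): Farm 1 can switch to Soy (3 → 4). Not NE.
(Wheat, Soy, Wheat): Farm 2 can switch to Corn (9 → 10). Not NE.
(Wheat, Soy, Canola): Farm 1 gets 6, best alternative 1; Farm 2 gets 10, best alternative 0; Farm 3 gets 8, best alternative 1. No profitable deviation — NE.

Pure-strategy Nash equilibria: (Soy, Corn, Canola); (Wheat, Corn, Wheat); (Wheat, Soy, Canola)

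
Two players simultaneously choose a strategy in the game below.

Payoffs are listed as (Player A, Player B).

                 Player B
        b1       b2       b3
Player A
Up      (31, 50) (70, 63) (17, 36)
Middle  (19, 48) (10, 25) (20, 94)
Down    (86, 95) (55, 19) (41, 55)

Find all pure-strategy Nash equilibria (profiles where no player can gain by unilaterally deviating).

Mark each player's best response to every combination of opponents' strategies; a profile where every player is best-responding is a pure Nash equilibrium.
Player A against b1: payoffs 31, 19, 86 → best response Down.
Player A against b2: payoffs 70, 10, 55 → best response Up.
Player A against b3: payoffs 17, 20, 41 → best response Down.
Player B against Up: payoffs 50, 63, 36 → best response b2.
Player B against Middle: payoffs 48, 25, 94 → best response b3.
Player B against Down: payoffs 95, 19, 55 → best response b1.
Mutual best responses: (Up, b2); (Down, b1).

(Up, b2), (Down, b1)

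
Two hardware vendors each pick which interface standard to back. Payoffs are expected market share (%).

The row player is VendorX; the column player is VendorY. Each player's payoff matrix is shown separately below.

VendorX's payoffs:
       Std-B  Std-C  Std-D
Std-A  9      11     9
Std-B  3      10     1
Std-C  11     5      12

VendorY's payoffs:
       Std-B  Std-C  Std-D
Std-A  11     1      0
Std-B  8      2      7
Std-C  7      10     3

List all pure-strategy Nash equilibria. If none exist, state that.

For each player, find the best response to each opponent profile; mutual best responses are the pure NE.
VendorX against Std-B: payoffs 9, 3, 11 → best response Std-C.
VendorX against Std-C: payoffs 11, 10, 5 → best response Std-A.
VendorX against Std-D: payoffs 9, 1, 12 → best response Std-C.
VendorY against Std-A: payoffs 11, 1, 0 → best response Std-B.
VendorY against Std-B: payoffs 8, 2, 7 → best response Std-B.
VendorY against Std-C: payoffs 7, 10, 3 → best response Std-C.
No profile is a mutual best response for all players.

This game has no pure Nash equilibrium.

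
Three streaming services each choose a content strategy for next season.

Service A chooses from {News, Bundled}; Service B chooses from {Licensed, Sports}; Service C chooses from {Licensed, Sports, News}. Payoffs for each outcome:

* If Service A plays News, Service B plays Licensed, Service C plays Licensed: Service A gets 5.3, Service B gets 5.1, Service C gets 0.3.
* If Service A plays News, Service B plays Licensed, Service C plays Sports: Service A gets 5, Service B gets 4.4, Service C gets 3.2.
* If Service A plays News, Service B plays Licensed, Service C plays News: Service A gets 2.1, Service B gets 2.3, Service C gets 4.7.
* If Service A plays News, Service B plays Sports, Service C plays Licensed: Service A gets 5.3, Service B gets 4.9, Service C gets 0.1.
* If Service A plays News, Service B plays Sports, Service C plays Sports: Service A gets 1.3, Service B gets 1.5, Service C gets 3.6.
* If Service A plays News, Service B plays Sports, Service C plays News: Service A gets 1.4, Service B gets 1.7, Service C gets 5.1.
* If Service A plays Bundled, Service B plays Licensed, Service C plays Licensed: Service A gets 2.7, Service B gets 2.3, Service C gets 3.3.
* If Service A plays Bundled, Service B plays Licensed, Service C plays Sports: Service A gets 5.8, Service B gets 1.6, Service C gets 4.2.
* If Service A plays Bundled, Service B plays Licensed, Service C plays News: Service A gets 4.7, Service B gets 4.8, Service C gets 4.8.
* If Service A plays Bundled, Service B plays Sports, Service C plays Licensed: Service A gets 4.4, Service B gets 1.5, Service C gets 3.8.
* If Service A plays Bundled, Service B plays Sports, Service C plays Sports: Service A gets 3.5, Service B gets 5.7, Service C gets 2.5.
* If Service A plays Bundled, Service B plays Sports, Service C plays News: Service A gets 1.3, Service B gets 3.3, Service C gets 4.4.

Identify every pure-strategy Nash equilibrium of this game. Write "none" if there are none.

The unique pure-strategy Nash equilibrium is (Bundled, Licensed, News).

(News, Licensed, Licensed): Service C can switch to Sports (0.3 → 3.2). Not NE.
(News, Licensed, Sports): Service A can switch to Bundled (5 → 5.8). Not NE.
(News, Licensed, News): Service A can switch to Bundled (2.1 → 4.7). Not NE.
(News, Sports, Licensed): Service B can switch to Licensed (4.9 → 5.1). Not NE.
(News, Sports, Sports): Service A can switch to Bundled (1.3 → 3.5). Not NE.
(News, Sports, News): Service B can switch to Licensed (1.7 → 2.3). Not NE.
(Bundled, Licensed, News): Service A gets 4.7, best alternative 2.1; Service B gets 4.8, best alternative 3.3; Service C gets 4.8, best alternative 4.2. No profitable deviation — NE.
(The remaining 5 profiles each have a profitable deviation by the same check.)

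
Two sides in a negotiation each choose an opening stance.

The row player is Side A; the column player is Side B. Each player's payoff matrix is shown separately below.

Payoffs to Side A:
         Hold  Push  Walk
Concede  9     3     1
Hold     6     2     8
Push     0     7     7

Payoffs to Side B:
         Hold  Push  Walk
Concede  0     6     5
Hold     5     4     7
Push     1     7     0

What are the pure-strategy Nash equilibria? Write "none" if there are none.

For each strategy profile, look for a profitable unilateral deviation.
(Concede, Hold): Side B can switch to Push (0 → 6). Not NE.
(Concede, Push): Side A can switch to Push (3 → 7). Not NE.
(Concede, Walk): Side A can switch to Hold (1 → 8). Not NE.
(Hold, Hold): Side A can switch to Concede (6 → 9). Not NE.
(Hold, Push): Side A can switch to Concede (2 → 3). Not NE.
(Hold, Walk): Side A gets 8, best alternative 7; Side B gets 7, best alternative 5. No profitable deviation — NE.
(Push, Hold): Side A can switch to Concede (0 → 9). Not NE.
(Push, Push): Side A gets 7, best alternative 3; Side B gets 7, best alternative 1. No profitable deviation — NE.
(Push, Walk): Side A can switch to Hold (7 → 8). Not NE.

The pure Nash equilibria are (Hold, Walk); (Push, Push).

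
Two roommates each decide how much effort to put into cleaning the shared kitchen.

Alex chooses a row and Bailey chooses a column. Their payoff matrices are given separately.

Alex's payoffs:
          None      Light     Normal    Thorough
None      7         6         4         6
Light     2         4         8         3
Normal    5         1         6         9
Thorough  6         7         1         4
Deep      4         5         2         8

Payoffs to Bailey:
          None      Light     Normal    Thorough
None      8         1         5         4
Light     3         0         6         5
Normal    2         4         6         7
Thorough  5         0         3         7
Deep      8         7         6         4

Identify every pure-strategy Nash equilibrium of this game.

(None, None): Alex gets 7, best alternative 6; Bailey gets 8, best alternative 5. No profitable deviation — NE.
(None, Light): Alex can switch to Thorough (6 → 7). Not NE.
(None, Normal): Alex can switch to Light (4 → 8). Not NE.
(None, Thorough): Alex can switch to Normal (6 → 9). Not NE.
(Light, None): Alex can switch to None (2 → 7). Not NE.
(Light, Light): Alex can switch to None (4 → 6). Not NE.
(Light, Normal): Alex gets 8, best alternative 6; Bailey gets 6, best alternative 5. No profitable deviation — NE.
(Light, Thorough): Alex can switch to None (3 → 6). Not NE.
(Normal, None): Alex can switch to None (5 → 7). Not NE.
(Normal, Light): Alex can switch to None (1 → 6). Not NE.
(Normal, Normal): Alex can switch to Light (6 → 8). Not NE.
(Normal, Thorough): Alex gets 9, best alternative 8; Bailey gets 7, best alternative 6. No profitable deviation — NE.
(Thorough, None): Alex can switch to None (6 → 7). Not NE.
(Thorough, Light): Bailey can switch to None (0 → 5). Not NE.
(Thorough, Normal): Alex can switch to None (1 → 4). Not NE.
(The remaining 5 profiles each have a profitable deviation by the same check.)

(None, None), (Light, Normal), (Normal, Thorough)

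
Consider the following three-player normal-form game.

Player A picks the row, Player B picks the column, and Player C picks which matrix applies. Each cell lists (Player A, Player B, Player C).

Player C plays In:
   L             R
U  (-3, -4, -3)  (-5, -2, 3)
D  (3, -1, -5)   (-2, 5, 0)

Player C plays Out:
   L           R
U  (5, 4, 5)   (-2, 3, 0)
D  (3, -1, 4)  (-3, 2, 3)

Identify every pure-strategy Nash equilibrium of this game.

Player A against (L, In): payoffs -3, 3 → best response D.
Player A against (L, Out): payoffs 5, 3 → best response U.
Player A against (R, In): payoffs -5, -2 → best response D.
Player A against (R, Out): payoffs -2, -3 → best response U.
Player B against (U, In): payoffs -4, -2 → best response R.
Player B against (U, Out): payoffs 4, 3 → best response L.
Player B against (D, In): payoffs -1, 5 → best response R.
Player B against (D, Out): payoffs -1, 2 → best response R.
Player C against (U, L): payoffs -3, 5 → best response Out.
Player C against (U, R): payoffs 3, 0 → best response In.
Player C against (D, L): payoffs -5, 4 → best response Out.
Player C against (D, R): payoffs 0, 3 → best response Out.
Mutual best responses: (U, L, Out).

Pure NE: (U, L, Out)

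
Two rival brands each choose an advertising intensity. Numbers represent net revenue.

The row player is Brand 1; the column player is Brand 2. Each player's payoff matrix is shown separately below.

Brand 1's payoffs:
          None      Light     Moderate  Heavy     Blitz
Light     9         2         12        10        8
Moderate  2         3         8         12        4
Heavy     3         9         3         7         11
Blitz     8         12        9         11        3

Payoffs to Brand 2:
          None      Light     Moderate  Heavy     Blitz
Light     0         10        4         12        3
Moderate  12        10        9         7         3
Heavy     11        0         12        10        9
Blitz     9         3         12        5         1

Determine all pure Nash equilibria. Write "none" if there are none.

This game has no pure Nash equilibrium.

For each strategy profile, look for a profitable unilateral deviation.
(Light, None): Brand 2 can switch to Light (0 → 10). Not NE.
(Light, Light): Brand 1 can switch to Moderate (2 → 3). Not NE.
(Light, Moderate): Brand 2 can switch to Light (4 → 10). Not NE.
(Light, Heavy): Brand 1 can switch to Moderate (10 → 12). Not NE.
(Light, Blitz): Brand 1 can switch to Heavy (8 → 11). Not NE.
(Moderate, None): Brand 1 can switch to Light (2 → 9). Not NE.
(Moderate, Light): Brand 1 can switch to Heavy (3 → 9). Not NE.
(Moderate, Moderate): Brand 1 can switch to Light (8 → 12). Not NE.
(Moderate, Heavy): Brand 2 can switch to None (7 → 12). Not NE.
(Moderate, Blitz): Brand 1 can switch to Light (4 → 8). Not NE.
(The remaining 10 profiles each have a profitable deviation by the same check.)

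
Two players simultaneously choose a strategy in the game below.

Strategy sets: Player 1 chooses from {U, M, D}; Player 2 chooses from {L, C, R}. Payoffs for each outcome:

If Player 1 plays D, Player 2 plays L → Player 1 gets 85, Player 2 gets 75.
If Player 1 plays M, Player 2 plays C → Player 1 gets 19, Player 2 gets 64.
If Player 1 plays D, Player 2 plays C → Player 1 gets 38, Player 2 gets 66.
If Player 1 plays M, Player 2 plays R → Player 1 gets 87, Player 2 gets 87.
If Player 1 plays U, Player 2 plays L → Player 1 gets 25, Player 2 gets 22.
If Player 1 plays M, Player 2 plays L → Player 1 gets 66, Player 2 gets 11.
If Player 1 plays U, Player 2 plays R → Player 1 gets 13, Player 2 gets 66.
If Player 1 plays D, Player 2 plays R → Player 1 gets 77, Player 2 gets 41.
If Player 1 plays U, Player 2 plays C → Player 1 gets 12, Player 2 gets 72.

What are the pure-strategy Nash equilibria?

(U, L): Player 1 can switch to M (25 → 66). Not NE.
(U, C): Player 1 can switch to M (12 → 19). Not NE.
(U, R): Player 1 can switch to M (13 → 87). Not NE.
(M, L): Player 1 can switch to D (66 → 85). Not NE.
(M, C): Player 1 can switch to D (19 → 38). Not NE.
(M, R): Player 1 gets 87, best alternative 77; Player 2 gets 87, best alternative 64. No profitable deviation — NE.
(D, L): Player 1 gets 85, best alternative 66; Player 2 gets 75, best alternative 66. No profitable deviation — NE.
(D, C): Player 2 can switch to L (66 → 75). Not NE.
(D, R): Player 1 can switch to M (77 → 87). Not NE.

The pure Nash equilibria are (M, R); (D, L).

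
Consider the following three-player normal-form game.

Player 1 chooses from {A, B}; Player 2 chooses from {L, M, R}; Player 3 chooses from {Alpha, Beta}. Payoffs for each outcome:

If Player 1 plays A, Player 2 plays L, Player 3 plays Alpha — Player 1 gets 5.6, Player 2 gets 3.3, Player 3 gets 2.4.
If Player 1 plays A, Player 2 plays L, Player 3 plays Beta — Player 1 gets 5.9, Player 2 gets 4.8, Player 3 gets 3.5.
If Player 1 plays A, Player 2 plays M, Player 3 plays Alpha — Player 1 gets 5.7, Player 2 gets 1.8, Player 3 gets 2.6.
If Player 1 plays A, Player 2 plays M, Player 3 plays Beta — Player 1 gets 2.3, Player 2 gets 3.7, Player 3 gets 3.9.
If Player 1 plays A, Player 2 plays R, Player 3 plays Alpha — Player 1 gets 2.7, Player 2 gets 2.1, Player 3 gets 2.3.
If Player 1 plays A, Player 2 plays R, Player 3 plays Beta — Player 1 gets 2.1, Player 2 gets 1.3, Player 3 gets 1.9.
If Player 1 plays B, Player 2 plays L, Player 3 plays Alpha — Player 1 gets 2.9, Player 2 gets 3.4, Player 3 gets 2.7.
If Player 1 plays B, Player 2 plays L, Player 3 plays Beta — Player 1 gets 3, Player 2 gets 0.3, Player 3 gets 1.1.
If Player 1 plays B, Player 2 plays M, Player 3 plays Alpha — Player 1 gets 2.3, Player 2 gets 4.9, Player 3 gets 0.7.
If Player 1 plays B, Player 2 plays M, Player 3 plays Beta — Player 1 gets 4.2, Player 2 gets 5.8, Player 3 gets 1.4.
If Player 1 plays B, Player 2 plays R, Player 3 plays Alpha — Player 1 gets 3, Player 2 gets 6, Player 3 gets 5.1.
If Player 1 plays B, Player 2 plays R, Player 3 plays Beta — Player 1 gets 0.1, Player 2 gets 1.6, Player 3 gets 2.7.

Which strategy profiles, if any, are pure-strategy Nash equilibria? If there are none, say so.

Player 1 against (L, Alpha): payoffs 5.6, 2.9 → best response A.
Player 1 against (L, Beta): payoffs 5.9, 3 → best response A.
Player 1 against (M, Alpha): payoffs 5.7, 2.3 → best response A.
Player 1 against (M, Beta): payoffs 2.3, 4.2 → best response B.
Player 1 against (R, Alpha): payoffs 2.7, 3 → best response B.
Player 1 against (R, Beta): payoffs 2.1, 0.1 → best response A.
Player 2 against (A, Alpha): payoffs 3.3, 1.8, 2.1 → best response L.
Player 2 against (A, Beta): payoffs 4.8, 3.7, 1.3 → best response L.
Player 2 against (B, Alpha): payoffs 3.4, 4.9, 6 → best response R.
Player 2 against (B, Beta): payoffs 0.3, 5.8, 1.6 → best response M.
Player 3 against (A, L): payoffs 2.4, 3.5 → best response Beta.
Player 3 against (A, M): payoffs 2.6, 3.9 → best response Beta.
Player 3 against (A, R): payoffs 2.3, 1.9 → best response Alpha.
Player 3 against (B, L): payoffs 2.7, 1.1 → best response Alpha.
Player 3 against (B, M): payoffs 0.7, 1.4 → best response Beta.
Player 3 against (B, R): payoffs 5.1, 2.7 → best response Alpha.
Mutual best responses: (A, L, Beta); (B, M, Beta); (B, R, Alpha).

Pure-strategy Nash equilibria: (A, L, Beta); (B, M, Beta); (B, R, Alpha)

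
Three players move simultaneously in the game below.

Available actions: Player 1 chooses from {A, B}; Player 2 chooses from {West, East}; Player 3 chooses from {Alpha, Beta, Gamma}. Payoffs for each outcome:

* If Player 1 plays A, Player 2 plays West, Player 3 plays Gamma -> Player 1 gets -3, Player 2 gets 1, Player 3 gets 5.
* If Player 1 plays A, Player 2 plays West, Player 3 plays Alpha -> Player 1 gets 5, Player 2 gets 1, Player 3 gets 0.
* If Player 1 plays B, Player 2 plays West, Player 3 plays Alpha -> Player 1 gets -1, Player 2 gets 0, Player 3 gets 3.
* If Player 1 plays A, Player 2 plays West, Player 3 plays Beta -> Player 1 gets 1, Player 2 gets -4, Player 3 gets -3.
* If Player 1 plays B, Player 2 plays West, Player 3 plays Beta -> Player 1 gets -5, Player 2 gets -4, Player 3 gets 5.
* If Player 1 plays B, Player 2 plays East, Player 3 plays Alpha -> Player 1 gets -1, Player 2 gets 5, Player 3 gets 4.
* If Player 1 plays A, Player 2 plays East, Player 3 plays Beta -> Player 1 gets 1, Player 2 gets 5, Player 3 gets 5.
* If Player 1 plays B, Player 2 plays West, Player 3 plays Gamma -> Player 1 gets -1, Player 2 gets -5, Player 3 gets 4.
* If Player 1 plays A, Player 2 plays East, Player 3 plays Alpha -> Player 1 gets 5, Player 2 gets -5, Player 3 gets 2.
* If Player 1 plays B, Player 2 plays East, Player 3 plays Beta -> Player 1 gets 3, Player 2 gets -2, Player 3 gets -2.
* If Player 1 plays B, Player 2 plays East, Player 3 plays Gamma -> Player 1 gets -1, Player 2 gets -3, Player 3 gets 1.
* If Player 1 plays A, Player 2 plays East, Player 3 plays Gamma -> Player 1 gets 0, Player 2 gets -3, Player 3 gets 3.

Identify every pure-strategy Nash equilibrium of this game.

There is no pure-strategy Nash equilibrium.

(A, West, Alpha): Player 3 can switch to Gamma (0 → 5). Not NE.
(A, West, Beta): Player 2 can switch to East (-4 → 5). Not NE.
(A, West, Gamma): Player 1 can switch to B (-3 → -1). Not NE.
(A, East, Alpha): Player 2 can switch to West (-5 → 1). Not NE.
(A, East, Beta): Player 1 can switch to B (1 → 3). Not NE.
(A, East, Gamma): Player 2 can switch to West (-3 → 1). Not NE.
(B, West, Alpha): Player 1 can switch to A (-1 → 5). Not NE.
(B, West, Beta): Player 1 can switch to A (-5 → 1). Not NE.
(The remaining 4 profiles each have a profitable deviation by the same check.)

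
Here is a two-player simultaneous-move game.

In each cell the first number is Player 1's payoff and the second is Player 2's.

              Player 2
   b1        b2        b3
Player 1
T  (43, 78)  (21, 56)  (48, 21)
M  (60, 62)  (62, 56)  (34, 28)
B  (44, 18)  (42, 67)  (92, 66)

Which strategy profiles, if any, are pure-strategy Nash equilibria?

The unique pure-strategy Nash equilibrium is (M, b1).

For each player, find the best response to each opponent profile; mutual best responses are the pure NE.
Player 1 against b1: payoffs 43, 60, 44 → best response M.
Player 1 against b2: payoffs 21, 62, 42 → best response M.
Player 1 against b3: payoffs 48, 34, 92 → best response B.
Player 2 against T: payoffs 78, 56, 21 → best response b1.
Player 2 against M: payoffs 62, 56, 28 → best response b1.
Player 2 against B: payoffs 18, 67, 66 → best response b2.
Mutual best responses: (M, b1).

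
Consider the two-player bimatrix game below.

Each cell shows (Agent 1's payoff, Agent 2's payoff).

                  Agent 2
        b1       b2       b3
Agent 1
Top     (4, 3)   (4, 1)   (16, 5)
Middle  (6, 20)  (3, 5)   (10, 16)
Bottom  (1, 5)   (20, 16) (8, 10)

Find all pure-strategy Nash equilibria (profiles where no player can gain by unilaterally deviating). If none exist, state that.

Agent 1 against b1: payoffs 4, 6, 1 → best response Middle.
Agent 1 against b2: payoffs 4, 3, 20 → best response Bottom.
Agent 1 against b3: payoffs 16, 10, 8 → best response Top.
Agent 2 against Top: payoffs 3, 1, 5 → best response b3.
Agent 2 against Middle: payoffs 20, 5, 16 → best response b1.
Agent 2 against Bottom: payoffs 5, 16, 10 → best response b2.
Mutual best responses: (Top, b3); (Middle, b1); (Bottom, b2).

(Top, b3); (Middle, b1); (Bottom, b2)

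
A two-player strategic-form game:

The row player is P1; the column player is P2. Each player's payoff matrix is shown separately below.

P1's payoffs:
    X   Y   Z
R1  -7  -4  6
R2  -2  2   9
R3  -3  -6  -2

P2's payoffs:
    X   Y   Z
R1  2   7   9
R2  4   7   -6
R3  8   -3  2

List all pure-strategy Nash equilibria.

The unique pure-strategy Nash equilibrium is (R2, Y).

(R1, X): P1 can switch to R2 (-7 → -2). Not NE.
(R1, Y): P1 can switch to R2 (-4 → 2). Not NE.
(R1, Z): P1 can switch to R2 (6 → 9). Not NE.
(R2, X): P2 can switch to Y (4 → 7). Not NE.
(R2, Y): P1 gets 2, best alternative -4; P2 gets 7, best alternative 4. No profitable deviation — NE.
(R2, Z): P2 can switch to X (-6 → 4). Not NE.
(R3, X): P1 can switch to R2 (-3 → -2). Not NE.
(R3, Y): P1 can switch to R1 (-6 → -4). Not NE.
(R3, Z): P1 can switch to R1 (-2 → 6). Not NE.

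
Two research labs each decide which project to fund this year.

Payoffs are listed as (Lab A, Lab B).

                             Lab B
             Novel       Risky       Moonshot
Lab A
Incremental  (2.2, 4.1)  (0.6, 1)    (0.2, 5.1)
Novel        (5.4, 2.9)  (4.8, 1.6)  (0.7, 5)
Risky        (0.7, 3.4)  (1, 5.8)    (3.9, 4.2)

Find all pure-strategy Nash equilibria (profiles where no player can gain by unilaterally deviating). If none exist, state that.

Lab A against Novel: payoffs 2.2, 5.4, 0.7 → best response Novel.
Lab A against Risky: payoffs 0.6, 4.8, 1 → best response Novel.
Lab A against Moonshot: payoffs 0.2, 0.7, 3.9 → best response Risky.
Lab B against Incremental: payoffs 4.1, 1, 5.1 → best response Moonshot.
Lab B against Novel: payoffs 2.9, 1.6, 5 → best response Moonshot.
Lab B against Risky: payoffs 3.4, 5.8, 4.2 → best response Risky.
No profile is a mutual best response for all players.

none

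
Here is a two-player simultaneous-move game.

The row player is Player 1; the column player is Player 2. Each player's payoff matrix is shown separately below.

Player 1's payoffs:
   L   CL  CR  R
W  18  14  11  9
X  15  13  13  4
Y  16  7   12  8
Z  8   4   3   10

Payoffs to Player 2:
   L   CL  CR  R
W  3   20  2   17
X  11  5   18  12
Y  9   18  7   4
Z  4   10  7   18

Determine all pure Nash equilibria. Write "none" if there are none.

The pure Nash equilibria are (W, CL), (X, CR), (Z, R).

(W, L): Player 2 can switch to CL (3 → 20). Not NE.
(W, CL): Player 1 gets 14, best alternative 13; Player 2 gets 20, best alternative 17. No profitable deviation — NE.
(W, CR): Player 1 can switch to X (11 → 13). Not NE.
(W, R): Player 1 can switch to Z (9 → 10). Not NE.
(X, L): Player 1 can switch to W (15 → 18). Not NE.
(X, CL): Player 1 can switch to W (13 → 14). Not NE.
(X, CR): Player 1 gets 13, best alternative 12; Player 2 gets 18, best alternative 12. No profitable deviation — NE.
(X, R): Player 1 can switch to W (4 → 9). Not NE.
(Y, L): Player 1 can switch to W (16 → 18). Not NE.
(Y, CL): Player 1 can switch to W (7 → 14). Not NE.
(Y, CR): Player 1 can switch to X (12 → 13). Not NE.
(Y, R): Player 1 can switch to W (8 → 9). Not NE.
(Z, L): Player 1 can switch to W (8 → 18). Not NE.
(Z, CL): Player 1 can switch to W (4 → 14). Not NE.
(Z, R): Player 1 gets 10, best alternative 9; Player 2 gets 18, best alternative 10. No profitable deviation — NE.
(The remaining 1 profile has a profitable deviation by the same check.)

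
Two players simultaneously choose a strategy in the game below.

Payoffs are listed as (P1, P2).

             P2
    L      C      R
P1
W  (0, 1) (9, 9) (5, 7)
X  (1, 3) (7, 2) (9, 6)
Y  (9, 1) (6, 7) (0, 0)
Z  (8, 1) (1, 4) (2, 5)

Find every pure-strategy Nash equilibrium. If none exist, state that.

(W, C) and (X, R)

(W, L): P1 can switch to X (0 → 1). Not NE.
(W, C): P1 gets 9, best alternative 7; P2 gets 9, best alternative 7. No profitable deviation — NE.
(W, R): P1 can switch to X (5 → 9). Not NE.
(X, L): P1 can switch to Y (1 → 9). Not NE.
(X, C): P1 can switch to W (7 → 9). Not NE.
(X, R): P1 gets 9, best alternative 5; P2 gets 6, best alternative 3. No profitable deviation — NE.
(Y, L): P2 can switch to C (1 → 7). Not NE.
(Y, C): P1 can switch to W (6 → 9). Not NE.
(The remaining 4 profiles each have a profitable deviation by the same check.)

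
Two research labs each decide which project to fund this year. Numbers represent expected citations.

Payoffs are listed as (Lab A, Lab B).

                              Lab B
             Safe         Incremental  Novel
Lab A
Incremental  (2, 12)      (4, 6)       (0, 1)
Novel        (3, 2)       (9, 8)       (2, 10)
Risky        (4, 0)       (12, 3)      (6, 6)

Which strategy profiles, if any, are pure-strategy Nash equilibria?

(Incremental, Safe): Lab A can switch to Novel (2 → 3). Not NE.
(Incremental, Incremental): Lab A can switch to Novel (4 → 9). Not NE.
(Incremental, Novel): Lab A can switch to Novel (0 → 2). Not NE.
(Novel, Safe): Lab A can switch to Risky (3 → 4). Not NE.
(Novel, Incremental): Lab A can switch to Risky (9 → 12). Not NE.
(Novel, Novel): Lab A can switch to Risky (2 → 6). Not NE.
(Risky, Safe): Lab B can switch to Incremental (0 → 3). Not NE.
(Risky, Incremental): Lab B can switch to Novel (3 → 6). Not NE.
(Risky, Novel): Lab A gets 6, best alternative 2; Lab B gets 6, best alternative 3. No profitable deviation — NE.

(Risky, Novel)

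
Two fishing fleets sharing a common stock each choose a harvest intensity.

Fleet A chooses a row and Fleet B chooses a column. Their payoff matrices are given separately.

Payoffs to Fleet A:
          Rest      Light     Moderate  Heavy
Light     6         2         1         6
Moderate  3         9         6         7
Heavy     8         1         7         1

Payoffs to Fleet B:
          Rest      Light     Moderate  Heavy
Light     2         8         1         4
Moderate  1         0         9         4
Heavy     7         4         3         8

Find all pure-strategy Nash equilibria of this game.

For each strategy profile, look for a profitable unilateral deviation.
(Light, Rest): Fleet A can switch to Heavy (6 → 8). Not NE.
(Light, Light): Fleet A can switch to Moderate (2 → 9). Not NE.
(Light, Moderate): Fleet A can switch to Moderate (1 → 6). Not NE.
(Light, Heavy): Fleet A can switch to Moderate (6 → 7). Not NE.
(Moderate, Rest): Fleet A can switch to Light (3 → 6). Not NE.
(Moderate, Light): Fleet B can switch to Rest (0 → 1). Not NE.
(Moderate, Moderate): Fleet A can switch to Heavy (6 → 7). Not NE.
(Moderate, Heavy): Fleet B can switch to Moderate (4 → 9). Not NE.
(Heavy, Rest): Fleet B can switch to Heavy (7 → 8). Not NE.
(Heavy, Light): Fleet A can switch to Light (1 → 2). Not NE.
(The remaining 2 profiles each have a profitable deviation by the same check.)

There is no pure-strategy Nash equilibrium.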